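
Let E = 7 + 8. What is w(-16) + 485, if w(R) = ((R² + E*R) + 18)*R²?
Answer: 9189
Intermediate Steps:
E = 15
w(R) = R²*(18 + R² + 15*R) (w(R) = ((R² + 15*R) + 18)*R² = (18 + R² + 15*R)*R² = R²*(18 + R² + 15*R))
w(-16) + 485 = (-16)²*(18 + (-16)² + 15*(-16)) + 485 = 256*(18 + 256 - 240) + 485 = 256*34 + 485 = 8704 + 485 = 9189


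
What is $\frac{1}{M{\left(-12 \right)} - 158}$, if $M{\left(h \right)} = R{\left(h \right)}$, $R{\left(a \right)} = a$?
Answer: $- \frac{1}{170} \approx -0.0058824$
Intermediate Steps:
$M{\left(h \right)} = h$
$\frac{1}{M{\left(-12 \right)} - 158} = \frac{1}{-12 - 158} = \frac{1}{-170} = - \frac{1}{170}$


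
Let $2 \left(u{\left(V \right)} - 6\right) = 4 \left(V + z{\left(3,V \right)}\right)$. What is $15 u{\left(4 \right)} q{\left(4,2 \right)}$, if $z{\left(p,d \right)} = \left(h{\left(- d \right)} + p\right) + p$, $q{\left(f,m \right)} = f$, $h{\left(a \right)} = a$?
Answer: $1080$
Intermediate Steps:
$z{\left(p,d \right)} = - d + 2 p$ ($z{\left(p,d \right)} = \left(- d + p\right) + p = \left(p - d\right) + p = - d + 2 p$)
$u{\left(V \right)} = 18$ ($u{\left(V \right)} = 6 + \frac{4 \left(V - \left(-6 + V\right)\right)}{2} = 6 + \frac{4 \cdot 6}{2} = 6 + \frac{1}{2} \cdot 24 = 6 + 12 = 18$)
$15 u{\left(4 \right)} q{\left(4,2 \right)} = 15 \cdot 18 \cdot 4 = 270 \cdot 4 = 1080$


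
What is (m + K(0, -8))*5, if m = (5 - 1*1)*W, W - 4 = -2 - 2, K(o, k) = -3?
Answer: -15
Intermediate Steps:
W = 0 (W = 4 + (-2 - 2) = 4 - 4 = 0)
m = 0 (m = (5 - 1*1)*0 = (5 - 1)*0 = 4*0 = 0)
(m + K(0, -8))*5 = (0 - 3)*5 = -3*5 = -15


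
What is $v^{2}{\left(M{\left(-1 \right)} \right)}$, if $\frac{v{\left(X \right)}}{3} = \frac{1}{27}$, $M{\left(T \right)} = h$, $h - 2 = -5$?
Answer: $\frac{1}{81} \approx 0.012346$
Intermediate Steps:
$h = -3$ ($h = 2 - 5 = -3$)
$M{\left(T \right)} = -3$
$v{\left(X \right)} = \frac{1}{9}$ ($v{\left(X \right)} = \frac{3}{27} = 3 \cdot \frac{1}{27} = \frac{1}{9}$)
$v^{2}{\left(M{\left(-1 \right)} \right)} = \left(\frac{1}{9}\right)^{2} = \frac{1}{81}$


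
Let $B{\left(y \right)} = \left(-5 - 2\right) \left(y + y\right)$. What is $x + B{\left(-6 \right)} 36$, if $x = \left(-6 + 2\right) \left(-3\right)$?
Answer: $3036$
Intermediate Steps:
$x = 12$ ($x = \left(-4\right) \left(-3\right) = 12$)
$B{\left(y \right)} = - 14 y$ ($B{\left(y \right)} = - 7 \cdot 2 y = - 14 y$)
$x + B{\left(-6 \right)} 36 = 12 + \left(-14\right) \left(-6\right) 36 = 12 + 84 \cdot 36 = 12 + 3024 = 3036$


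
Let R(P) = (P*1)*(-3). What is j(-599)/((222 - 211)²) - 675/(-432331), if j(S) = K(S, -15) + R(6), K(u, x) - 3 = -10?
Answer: -10726600/52312051 ≈ -0.20505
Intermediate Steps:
R(P) = -3*P (R(P) = P*(-3) = -3*P)
K(u, x) = -7 (K(u, x) = 3 - 10 = -7)
j(S) = -25 (j(S) = -7 - 3*6 = -7 - 18 = -25)
j(-599)/((222 - 211)²) - 675/(-432331) = -25/(222 - 211)² - 675/(-432331) = -25/(11²) - 675*(-1/432331) = -25/121 + 675/432331 = -10726600/52312051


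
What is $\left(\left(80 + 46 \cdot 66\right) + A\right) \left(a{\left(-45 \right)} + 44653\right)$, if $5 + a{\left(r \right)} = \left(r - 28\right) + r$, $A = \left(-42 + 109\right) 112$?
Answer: $472908600$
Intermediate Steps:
$A = 7504$ ($A = 67 \cdot 112 = 7504$)
$a{\left(r \right)} = -33 + 2 r$ ($a{\left(r \right)} = -5 + \left(\left(r - 28\right) + r\right) = -5 + \left(\left(-28 + r\right) + r\right) = -5 + \left(-28 + 2 r\right) = -33 + 2 r$)
$\left(\left(80 + 46 \cdot 66\right) + A\right) \left(a{\left(-45 \right)} + 44653\right) = \left(\left(80 + 46 \cdot 66\right) + 7504\right) \left(\left(-33 + 2 \left(-45\right)\right) + 44653\right) = \left(\left(80 + 3036\right) + 7504\right) \left(\left(-33 - 90\right) + 44653\right) = \left(3116 + 7504\right) \left(-123 + 44653\right) = 10620 \cdot 44530 = 472908600$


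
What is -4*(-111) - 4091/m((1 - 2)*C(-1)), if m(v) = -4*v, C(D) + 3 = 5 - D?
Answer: 1237/12 ≈ 103.08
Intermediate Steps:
C(D) = 2 - D (C(D) = -3 + (5 - D) = 2 - D)
-4*(-111) - 4091/m((1 - 2)*C(-1)) = -4*(-111) - 4091*(-1/(4*(1 - 2)*(2 - 1*(-1)))) = 444 - 4091*1/(4*(2 + 1)) = 444 - 4091/((-(-4)*3)) = 444 - 4091/((-4*(-3))) = 444 - 4091/12 = 1237/12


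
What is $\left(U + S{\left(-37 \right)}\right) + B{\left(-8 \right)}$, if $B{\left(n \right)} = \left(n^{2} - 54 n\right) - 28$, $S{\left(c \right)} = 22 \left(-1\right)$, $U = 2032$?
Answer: $2478$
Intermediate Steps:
$S{\left(c \right)} = -22$
$B{\left(n \right)} = -28 + n^{2} - 54 n$
$\left(U + S{\left(-37 \right)}\right) + B{\left(-8 \right)} = \left(2032 - 22\right) - \left(-404 - 64\right) = 2010 + \left(-28 + 64 + 432\right) = 2010 + 468 = 2478$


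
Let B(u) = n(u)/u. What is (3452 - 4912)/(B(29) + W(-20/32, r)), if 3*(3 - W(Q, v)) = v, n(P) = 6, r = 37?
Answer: 63510/397 ≈ 159.97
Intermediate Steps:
W(Q, v) = 3 - v/3
B(u) = 6/u
(3452 - 4912)/(B(29) + W(-20/32, r)) = (3452 - 4912)/(6/29 + (3 - 1/3*37)) = -1460/(6*(1/29) + (3 - 37/3)) = -1460/(6/29 - 28/3) = -1460/(-794/87) = -1460*(-87/794) = 63510/397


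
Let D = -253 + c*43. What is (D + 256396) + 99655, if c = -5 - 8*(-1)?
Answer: 355927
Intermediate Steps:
c = 3 (c = -5 + 8 = 3)
D = -124 (D = -253 + 3*43 = -253 + 129 = -124)
(D + 256396) + 99655 = (-124 + 256396) + 99655 = 256272 + 99655 = 355927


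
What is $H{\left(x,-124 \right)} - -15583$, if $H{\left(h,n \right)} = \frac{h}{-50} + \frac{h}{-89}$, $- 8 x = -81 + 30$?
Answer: $\frac{554747711}{35600} \approx 15583.0$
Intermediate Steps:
$x = \frac{51}{8}$ ($x = - \frac{-81 + 30}{8} = \left(- \frac{1}{8}\right) \left(-51\right) = \frac{51}{8} \approx 6.375$)
$H{\left(h,n \right)} = - \frac{139 h}{4450}$ ($H{\left(h,n \right)} = h \left(- \frac{1}{50}\right) + h \left(- \frac{1}{89}\right) = - \frac{h}{50} - \frac{h}{89} = - \frac{139 h}{4450}$)
$H{\left(x,-124 \right)} - -15583 = \left(- \frac{139}{4450}\right) \frac{51}{8} - -15583 = - \frac{7089}{35600} + 15583 = \frac{554747711}{35600}$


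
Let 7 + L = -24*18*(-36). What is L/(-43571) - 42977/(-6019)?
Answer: 1778985512/262253849 ≈ 6.7834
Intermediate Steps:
L = 15545 (L = -7 - 24*18*(-36) = -7 - 432*(-36) = -7 + 15552 = 15545)
L/(-43571) - 42977/(-6019) = 15545/(-43571) - 42977/(-6019) = 15545*(-1/43571) - 42977*(-1/6019) = -15545/43571 + 42977/6019 = 1778985512/262253849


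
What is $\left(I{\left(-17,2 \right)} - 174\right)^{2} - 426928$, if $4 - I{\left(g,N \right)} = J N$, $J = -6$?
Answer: $-401964$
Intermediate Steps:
$I{\left(g,N \right)} = 4 + 6 N$ ($I{\left(g,N \right)} = 4 - - 6 N = 4 + 6 N$)
$\left(I{\left(-17,2 \right)} - 174\right)^{2} - 426928 = \left(\left(4 + 6 \cdot 2\right) - 174\right)^{2} - 426928 = \left(\left(4 + 12\right) - 174\right)^{2} - 426928 = \left(16 - 174\right)^{2} - 426928 = \left(-158\right)^{2} - 426928 = 24964 - 426928 = -401964$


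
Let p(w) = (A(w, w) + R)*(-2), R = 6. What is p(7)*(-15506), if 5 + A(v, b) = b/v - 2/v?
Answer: 372144/7 ≈ 53163.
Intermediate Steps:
A(v, b) = -5 - 2/v + b/v (A(v, b) = -5 + (b/v - 2/v) = -5 + (-2/v + b/v) = -5 - 2/v + b/v)
p(w) = -12 - 2*(-2 - 4*w)/w (p(w) = ((-2 + w - 5*w)/w + 6)*(-2) = ((-2 - 4*w)/w + 6)*(-2) = (6 + (-2 - 4*w)/w)*(-2) = -12 - 2*(-2 - 4*w)/w)
p(7)*(-15506) = (-4 + 4/7)*(-15506) = -24/7*(-15506) = 372144/7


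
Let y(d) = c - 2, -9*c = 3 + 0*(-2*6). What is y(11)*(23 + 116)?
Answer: -973/3 ≈ -324.33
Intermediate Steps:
c = -⅓ (c = -(3 + 0*(-2*6))/9 = -(3 + 0*(-12))/9 = -(3 + 0)/9 = -⅑*3 = -⅓ ≈ -0.33333)
y(d) = -7/3 (y(d) = -⅓ - 2 = -7/3)
y(11)*(23 + 116) = -7*(23 + 116)/3 = -7/3*139 = -973/3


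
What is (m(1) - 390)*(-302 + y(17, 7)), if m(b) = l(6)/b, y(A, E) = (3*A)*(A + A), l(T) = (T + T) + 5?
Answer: -534136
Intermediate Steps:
l(T) = 5 + 2*T (l(T) = 2*T + 5 = 5 + 2*T)
y(A, E) = 6*A² (y(A, E) = (3*A)*(2*A) = 6*A²)
m(b) = 17/b (m(b) = (5 + 2*6)/b = (5 + 12)/b = 17/b)
(m(1) - 390)*(-302 + y(17, 7)) = (17/1 - 390)*(-302 + 6*17²) = (17*1 - 390)*(-302 + 6*289) = (17 - 390)*(-302 + 1734) = -373*1432 = -534136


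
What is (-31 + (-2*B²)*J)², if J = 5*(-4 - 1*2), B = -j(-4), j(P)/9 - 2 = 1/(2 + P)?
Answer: 118897216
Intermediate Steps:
j(P) = 18 + 9/(2 + P)
B = -27/2 (B = -9*(5 + 2*(-4))/(2 - 4) = -9*(5 - 8)/(-2) = -9*(-1)*(-3)/2 = -1*27/2 = -27/2 ≈ -13.500)
J = -30 (J = 5*(-4 - 2) = 5*(-6) = -30)
(-31 + (-2*B²)*J)² = (-31 - 2*(-27/2)²*(-30))² = (-31 - 2*729/4*(-30))² = (-31 - 729/2*(-30))² = (-31 + 10935)² = 10904² = 118897216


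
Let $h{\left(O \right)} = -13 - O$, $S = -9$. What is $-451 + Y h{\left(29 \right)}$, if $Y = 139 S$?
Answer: $52091$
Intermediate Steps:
$Y = -1251$ ($Y = 139 \left(-9\right) = -1251$)
$-451 + Y h{\left(29 \right)} = -451 - 1251 \left(-13 - 29\right) = -451 - -52542 = -451 + 52542 = 52091$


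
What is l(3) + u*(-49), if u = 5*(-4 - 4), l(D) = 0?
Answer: 1960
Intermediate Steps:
u = -40 (u = 5*(-8) = -40)
l(3) + u*(-49) = 0 - 40*(-49) = 0 + 1960 = 1960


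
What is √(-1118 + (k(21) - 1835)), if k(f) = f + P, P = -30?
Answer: I*√2962 ≈ 54.424*I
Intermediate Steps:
k(f) = -30 + f (k(f) = f - 30 = -30 + f)
√(-1118 + (k(21) - 1835)) = √(-1118 + ((-30 + 21) - 1835)) = √(-1118 + (-9 - 1835)) = √(-1118 - 1844) = √(-2962) = I*√2962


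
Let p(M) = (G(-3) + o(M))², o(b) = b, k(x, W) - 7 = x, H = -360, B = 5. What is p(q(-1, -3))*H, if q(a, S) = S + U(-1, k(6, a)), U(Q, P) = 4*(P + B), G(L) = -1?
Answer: -1664640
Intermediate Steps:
k(x, W) = 7 + x
U(Q, P) = 20 + 4*P (U(Q, P) = 4*(P + 5) = 4*(5 + P) = 20 + 4*P)
q(a, S) = 72 + S (q(a, S) = S + (20 + 4*(7 + 6)) = S + (20 + 4*13) = S + (20 + 52) = S + 72 = 72 + S)
p(M) = (-1 + M)²
p(q(-1, -3))*H = (-1 + (72 - 3))²*(-360) = (-1 + 69)²*(-360) = 68²*(-360) = 4624*(-360) = -1664640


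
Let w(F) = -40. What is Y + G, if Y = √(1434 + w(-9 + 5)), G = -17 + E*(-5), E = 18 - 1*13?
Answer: -42 + √1394 ≈ -4.6637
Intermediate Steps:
E = 5 (E = 18 - 13 = 5)
G = -42 (G = -17 + 5*(-5) = -17 - 25 = -42)
Y = √1394 (Y = √(1434 - 40) = √1394 ≈ 37.336)
Y + G = √1394 - 42 = -42 + √1394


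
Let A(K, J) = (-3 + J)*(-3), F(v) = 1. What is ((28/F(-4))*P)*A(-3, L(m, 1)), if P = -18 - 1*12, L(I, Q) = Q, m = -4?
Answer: -5040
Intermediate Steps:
A(K, J) = 9 - 3*J
P = -30 (P = -18 - 12 = -30)
((28/F(-4))*P)*A(-3, L(m, 1)) = ((28/1)*(-30))*(9 - 3*1) = ((28*1)*(-30))*(9 - 3) = (28*(-30))*6 = -840*6 = -5040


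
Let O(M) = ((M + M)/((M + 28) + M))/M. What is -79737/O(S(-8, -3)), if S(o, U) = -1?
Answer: -1036581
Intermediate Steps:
O(M) = 2/(28 + 2*M) (O(M) = ((2*M)/((28 + M) + M))/M = ((2*M)/(28 + 2*M))/M = (2*M/(28 + 2*M))/M = 2/(28 + 2*M))
-79737/O(S(-8, -3)) = -79737/(1/(14 - 1)) = -79737/(1/13) = -79737/1/13 = -79737*13 = -1036581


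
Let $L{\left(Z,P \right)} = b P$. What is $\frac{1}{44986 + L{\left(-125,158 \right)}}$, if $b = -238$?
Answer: $\frac{1}{7382} \approx 0.00013546$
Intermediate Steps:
$L{\left(Z,P \right)} = - 238 P$
$\frac{1}{44986 + L{\left(-125,158 \right)}} = \frac{1}{44986 - 37604} = \frac{1}{7382}$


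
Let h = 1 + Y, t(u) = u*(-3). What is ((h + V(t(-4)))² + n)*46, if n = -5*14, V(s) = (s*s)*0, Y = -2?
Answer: -3174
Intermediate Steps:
t(u) = -3*u
V(s) = 0 (V(s) = s²*0 = 0)
h = -1 (h = 1 - 2 = -1)
n = -70
((h + V(t(-4)))² + n)*46 = ((-1 + 0)² - 70)*46 = ((-1)² - 70)*46 = (1 - 70)*46 = -69*46 = -3174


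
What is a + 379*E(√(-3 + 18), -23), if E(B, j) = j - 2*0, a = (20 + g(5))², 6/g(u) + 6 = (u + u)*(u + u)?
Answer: -18366604/2209 ≈ -8314.4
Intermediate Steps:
g(u) = 6/(-6 + 4*u²) (g(u) = 6/(-6 + (u + u)*(u + u)) = 6/(-6 + (2*u)*(2*u)) = 6/(-6 + 4*u²))
a = 889249/2209 (a = (20 + 3/(-3 + 2*5²))² = (20 + 3/(-3 + 2*25))² = (20 + 3/(-3 + 50))² = (20 + 3/47)² = (943/47)² = 889249/2209 ≈ 402.56)
E(B, j) = j (E(B, j) = j + 0 = j)
a + 379*E(√(-3 + 18), -23) = 889249/2209 + 379*(-23) = 889249/2209 - 8717 = -18366604/2209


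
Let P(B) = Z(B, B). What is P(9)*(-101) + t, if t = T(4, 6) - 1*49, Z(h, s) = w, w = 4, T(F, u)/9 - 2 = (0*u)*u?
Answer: -435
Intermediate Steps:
T(F, u) = 18 (T(F, u) = 18 + 9*((0*u)*u) = 18 + 9*(0*u) = 18 + 9*0 = 18 + 0 = 18)
Z(h, s) = 4
P(B) = 4
t = -31 (t = 18 - 1*49 = 18 - 49 = -31)
P(9)*(-101) + t = 4*(-101) - 31 = -404 - 31 = -435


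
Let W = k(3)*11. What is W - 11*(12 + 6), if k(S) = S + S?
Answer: -132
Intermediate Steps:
k(S) = 2*S
W = 66 (W = (2*3)*11 = 6*11 = 66)
W - 11*(12 + 6) = 66 - 11*(12 + 6) = 66 - 11*18 = 66 - 1*198 = 66 - 198 = -132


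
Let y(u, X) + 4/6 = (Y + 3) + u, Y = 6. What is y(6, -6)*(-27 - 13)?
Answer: -1720/3 ≈ -573.33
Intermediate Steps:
y(u, X) = 25/3 + u (y(u, X) = -2/3 + ((6 + 3) + u) = -2/3 + (9 + u) = 25/3 + u)
y(6, -6)*(-27 - 13) = (25/3 + 6)*(-27 - 13) = (43/3)*(-40) = -1720/3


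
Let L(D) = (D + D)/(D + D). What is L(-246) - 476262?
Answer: -476261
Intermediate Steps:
L(D) = 1 (L(D) = (2*D)/((2*D)) = (2*D)*(1/(2*D)) = 1)
L(-246) - 476262 = 1 - 476262 = -476261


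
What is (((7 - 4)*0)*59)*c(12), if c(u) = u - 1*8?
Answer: 0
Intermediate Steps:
c(u) = -8 + u (c(u) = u - 8 = -8 + u)
(((7 - 4)*0)*59)*c(12) = (((7 - 4)*0)*59)*(-8 + 12) = ((3*0)*59)*4 = (0*59)*4 = 0*4 = 0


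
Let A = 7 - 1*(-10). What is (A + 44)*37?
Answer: 2257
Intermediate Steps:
A = 17 (A = 7 + 10 = 17)
(A + 44)*37 = (17 + 44)*37 = 61*37 = 2257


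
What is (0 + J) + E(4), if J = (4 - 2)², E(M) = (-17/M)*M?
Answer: -13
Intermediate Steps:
E(M) = -17
J = 4 (J = 2² = 4)
(0 + J) + E(4) = (0 + 4) - 17 = 4 - 17 = -13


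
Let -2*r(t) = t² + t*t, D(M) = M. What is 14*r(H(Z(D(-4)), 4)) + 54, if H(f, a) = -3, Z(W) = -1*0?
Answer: -72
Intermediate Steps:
Z(W) = 0
r(t) = -t² (r(t) = -(t² + t*t)/2 = -(t² + t²)/2 = -t²)
14*r(H(Z(D(-4)), 4)) + 54 = 14*(-1*(-3)²) + 54 = 14*(-1*9) + 54 = 14*(-9) + 54 = -126 + 54 = -72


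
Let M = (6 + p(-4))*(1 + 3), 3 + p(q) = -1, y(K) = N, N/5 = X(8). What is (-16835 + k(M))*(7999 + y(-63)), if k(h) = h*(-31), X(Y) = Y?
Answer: -137330237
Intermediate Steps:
N = 40 (N = 5*8 = 40)
y(K) = 40
p(q) = -4 (p(q) = -3 - 1 = -4)
M = 8 (M = (6 - 4)*(1 + 3) = 2*4 = 8)
k(h) = -31*h
(-16835 + k(M))*(7999 + y(-63)) = (-16835 - 31*8)*(7999 + 40) = (-16835 - 248)*8039 = -17083*8039 = -137330237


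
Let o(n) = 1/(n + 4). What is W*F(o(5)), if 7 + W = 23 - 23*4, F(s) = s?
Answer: -76/9 ≈ -8.4444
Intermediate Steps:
o(n) = 1/(4 + n)
W = -76 (W = -7 + (23 - 23*4) = -7 + (23 - 92) = -7 - 69 = -76)
W*F(o(5)) = -76/(4 + 5) = -76/9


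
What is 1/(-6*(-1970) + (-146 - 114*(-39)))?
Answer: 1/16120 ≈ 6.2035e-5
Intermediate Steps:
1/(-6*(-1970) + (-146 - 114*(-39))) = 1/(11820 + (-146 + 4446)) = 1/(11820 + 4300) = 1/16120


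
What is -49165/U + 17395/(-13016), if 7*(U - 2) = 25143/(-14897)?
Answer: -13346924398297/477465928 ≈ -27954.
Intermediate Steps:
U = 183415/104279 (U = 2 + (25143/(-14897))/7 = 2 + (25143*(-1/14897))/7 = 2 + (1/7)*(-25143/14897) = 2 - 25143/104279 = 183415/104279 ≈ 1.7589)
-49165/U + 17395/(-13016) = -49165/183415/104279 + 17395/(-13016) = -49165*104279/183415 + 17395*(-1/13016) = -1025375407/36683 - 17395/13016 = -13346924398297/477465928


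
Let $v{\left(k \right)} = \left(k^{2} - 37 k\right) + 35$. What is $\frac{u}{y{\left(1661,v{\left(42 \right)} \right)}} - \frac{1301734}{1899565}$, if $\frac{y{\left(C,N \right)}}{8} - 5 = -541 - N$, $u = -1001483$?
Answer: $\frac{1894248820863}{11868482120} \approx 159.6$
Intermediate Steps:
$v{\left(k \right)} = 35 + k^{2} - 37 k$
$y{\left(C,N \right)} = -4288 - 8 N$ ($y{\left(C,N \right)} = 40 + 8 \left(-541 - N\right) = 40 - \left(4328 + 8 N\right) = -4288 - 8 N$)
$\frac{u}{y{\left(1661,v{\left(42 \right)} \right)}} - \frac{1301734}{1899565} = - \frac{1001483}{-4288 - 8 \left(35 + 42^{2} - 1554\right)} - \frac{1301734}{1899565} = - \frac{1001483}{-4288 - 8 \left(35 + 1764 - 1554\right)} - \frac{1301734}{1899565} = - \frac{1001483}{-4288 - 1960} - \frac{1301734}{1899565} = - \frac{1001483}{-6248} - \frac{1301734}{1899565} = \left(-1001483\right) \left(- \frac{1}{6248}\right) - \frac{1301734}{1899565} = \frac{1001483}{6248} - \frac{1301734}{1899565} = \frac{1894248820863}{11868482120}$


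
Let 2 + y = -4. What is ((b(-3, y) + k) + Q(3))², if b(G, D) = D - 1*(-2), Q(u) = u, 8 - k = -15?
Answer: 484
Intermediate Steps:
k = 23 (k = 8 - 1*(-15) = 8 + 15 = 23)
y = -6 (y = -2 - 4 = -6)
b(G, D) = 2 + D (b(G, D) = D + 2 = 2 + D)
((b(-3, y) + k) + Q(3))² = (((2 - 6) + 23) + 3)² = ((-4 + 23) + 3)² = (19 + 3)² = 22² = 484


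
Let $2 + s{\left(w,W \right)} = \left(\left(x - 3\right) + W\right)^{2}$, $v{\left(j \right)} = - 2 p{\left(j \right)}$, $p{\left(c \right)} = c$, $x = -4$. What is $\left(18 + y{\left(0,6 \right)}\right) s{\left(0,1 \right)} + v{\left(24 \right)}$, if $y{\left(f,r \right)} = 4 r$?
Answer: $1380$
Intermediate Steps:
$v{\left(j \right)} = - 2 j$
$s{\left(w,W \right)} = -2 + \left(-7 + W\right)^{2}$ ($s{\left(w,W \right)} = -2 + \left(\left(-4 - 3\right) + W\right)^{2} = -2 + \left(-7 + W\right)^{2}$)
$\left(18 + y{\left(0,6 \right)}\right) s{\left(0,1 \right)} + v{\left(24 \right)} = \left(18 + 4 \cdot 6\right) \left(-2 + \left(-7 + 1\right)^{2}\right) - 48 = \left(18 + 24\right) \left(-2 + \left(-6\right)^{2}\right) - 48 = 42 \left(-2 + 36\right) - 48 = 42 \cdot 34 - 48 = 1428 - 48 = 1380$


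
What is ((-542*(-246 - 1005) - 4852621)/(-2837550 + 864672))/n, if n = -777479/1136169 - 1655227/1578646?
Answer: -1247926832118498291/1021944792902797961 ≈ -1.2211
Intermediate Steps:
n = -3107981718797/1793608647174 (n = -777479*1/1136169 - 1655227*1/1578646 = -777479/1136169 - 1655227/1578646 = -3107981718797/1793608647174 ≈ -1.7328)
((-542*(-246 - 1005) - 4852621)/(-2837550 + 864672))/n = ((-542*(-246 - 1005) - 4852621)/(-2837550 + 864672))/(-3107981718797/1793608647174) = ((-542*(-1251) - 4852621)/(-1972878))*(-1793608647174/3107981718797) = ((678042 - 4852621)*(-1/1972878))*(-1793608647174/3107981718797) = -4174579*(-1/1972878)*(-1793608647174/3107981718797) = (4174579/1972878)*(-1793608647174/3107981718797) = -1247926832118498291/1021944792902797961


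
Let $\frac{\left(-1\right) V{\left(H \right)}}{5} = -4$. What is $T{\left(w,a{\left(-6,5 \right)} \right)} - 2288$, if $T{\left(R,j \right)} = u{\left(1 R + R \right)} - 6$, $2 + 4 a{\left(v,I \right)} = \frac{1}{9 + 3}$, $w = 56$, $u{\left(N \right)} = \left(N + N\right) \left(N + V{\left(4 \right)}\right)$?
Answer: $27274$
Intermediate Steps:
$V{\left(H \right)} = 20$ ($V{\left(H \right)} = \left(-5\right) \left(-4\right) = 20$)
$u{\left(N \right)} = 2 N \left(20 + N\right)$ ($u{\left(N \right)} = \left(N + N\right) \left(N + 20\right) = 2 N \left(20 + N\right)$)
$a{\left(v,I \right)} = - \frac{23}{48}$ ($a{\left(v,I \right)} = - \frac{1}{2} + \frac{1}{4 \left(9 + 3\right)} = - \frac{1}{2} + \frac{1}{4 \cdot 12} = - \frac{1}{2} + \frac{1}{4} \cdot \frac{1}{12} = - \frac{1}{2} + \frac{1}{48} = - \frac{23}{48}$)
$T{\left(R,j \right)} = -6 + 4 R \left(20 + 2 R\right)$ ($T{\left(R,j \right)} = 2 \left(1 R + R\right) \left(20 + \left(1 R + R\right)\right) - 6 = 2 \left(R + R\right) \left(20 + \left(R + R\right)\right) - 6 = 2 \cdot 2 R \left(20 + 2 R\right) - 6 = 4 R \left(20 + 2 R\right) - 6 = -6 + 4 R \left(20 + 2 R\right)$)
$T{\left(w,a{\left(-6,5 \right)} \right)} - 2288 = \left(-6 + 8 \cdot 56 \left(10 + 56\right)\right) - 2288 = \left(-6 + 8 \cdot 56 \cdot 66\right) - 2288 = \left(-6 + 29568\right) - 2288 = 29562 - 2288 = 27274$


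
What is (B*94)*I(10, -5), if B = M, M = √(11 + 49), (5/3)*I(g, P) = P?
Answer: -564*√15 ≈ -2184.4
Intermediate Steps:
I(g, P) = 3*P/5
M = 2*√15 (M = √60 = 2*√15 ≈ 7.7460)
B = 2*√15 ≈ 7.7460
(B*94)*I(10, -5) = ((2*√15)*94)*((⅗)*(-5)) = (188*√15)*(-3) = -564*√15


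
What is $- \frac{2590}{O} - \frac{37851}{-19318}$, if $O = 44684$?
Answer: $\frac{205162558}{107900689} \approx 1.9014$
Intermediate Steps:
$- \frac{2590}{O} - \frac{37851}{-19318} = - \frac{2590}{44684} - \frac{37851}{-19318} = \left(-2590\right) \frac{1}{44684} - - \frac{37851}{19318} = - \frac{1295}{22342} + \frac{37851}{19318} = \frac{205162558}{107900689}$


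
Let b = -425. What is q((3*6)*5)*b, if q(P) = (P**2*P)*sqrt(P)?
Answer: -929475000*sqrt(10) ≈ -2.9393e+9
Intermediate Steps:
q(P) = P**(7/2) (q(P) = P**3*sqrt(P) = P**(7/2))
q((3*6)*5)*b = ((3*6)*5)**(7/2)*(-425) = (18*5)**(7/2)*(-425) = 90**(7/2)*(-425) = (2187000*sqrt(10))*(-425) = -929475000*sqrt(10)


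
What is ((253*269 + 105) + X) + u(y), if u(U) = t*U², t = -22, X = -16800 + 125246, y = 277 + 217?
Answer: -5192184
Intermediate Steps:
y = 494
X = 108446
u(U) = -22*U²
((253*269 + 105) + X) + u(y) = ((253*269 + 105) + 108446) - 22*494² = ((68057 + 105) + 108446) - 22*244036 = (68162 + 108446) - 5368792 = 176608 - 5368792 = -5192184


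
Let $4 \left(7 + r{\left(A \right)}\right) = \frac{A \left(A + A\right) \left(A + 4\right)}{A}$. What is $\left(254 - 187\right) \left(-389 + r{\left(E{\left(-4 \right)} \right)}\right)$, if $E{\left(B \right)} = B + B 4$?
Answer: $-15812$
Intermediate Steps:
$E{\left(B \right)} = 5 B$ ($E{\left(B \right)} = B + 4 B = 5 B$)
$r{\left(A \right)} = -7 + \frac{A \left(4 + A\right)}{2}$ ($r{\left(A \right)} = -7 + \frac{A \left(A + A\right) \left(A + 4\right) \frac{1}{A}}{4} = -7 + \frac{A 2 A \left(4 + A\right) \frac{1}{A}}{4} = -7 + \frac{2 A^{2} \left(4 + A\right) \frac{1}{A}}{4} = -7 + \frac{2 A \left(4 + A\right)}{4} = -7 + \frac{A \left(4 + A\right)}{2}$)
$\left(254 - 187\right) \left(-389 + r{\left(E{\left(-4 \right)} \right)}\right) = \left(254 - 187\right) \left(-389 + \left(-7 + \frac{\left(5 \left(-4\right)\right)^{2}}{2} + 2 \cdot 5 \left(-4\right)\right)\right) = 67 \left(-389 + \left(-7 + \frac{\left(-20\right)^{2}}{2} + 2 \left(-20\right)\right)\right) = 67 \left(-389 - -153\right) = 67 \left(-389 + 153\right) = 67 \left(-236\right) = -15812$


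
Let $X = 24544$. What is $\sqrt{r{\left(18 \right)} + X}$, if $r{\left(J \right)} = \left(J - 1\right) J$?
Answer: $5 \sqrt{994} \approx 157.64$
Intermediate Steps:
$r{\left(J \right)} = J \left(-1 + J\right)$ ($r{\left(J \right)} = \left(-1 + J\right) J = J \left(-1 + J\right)$)
$\sqrt{r{\left(18 \right)} + X} = \sqrt{18 \left(-1 + 18\right) + 24544} = \sqrt{18 \cdot 17 + 24544} = \sqrt{306 + 24544} = \sqrt{24850} = 5 \sqrt{994}$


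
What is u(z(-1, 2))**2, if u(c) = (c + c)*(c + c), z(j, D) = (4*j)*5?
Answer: 2560000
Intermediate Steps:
z(j, D) = 20*j
u(c) = 4*c**2 (u(c) = (2*c)*(2*c) = 4*c**2)
u(z(-1, 2))**2 = (4*(20*(-1))**2)**2 = (4*(-20)**2)**2 = (4*400)**2 = 1600**2 = 2560000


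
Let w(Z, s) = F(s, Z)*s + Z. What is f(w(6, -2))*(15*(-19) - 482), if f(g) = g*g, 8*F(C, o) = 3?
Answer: -338247/16 ≈ -21140.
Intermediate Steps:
F(C, o) = 3/8 (F(C, o) = (⅛)*3 = 3/8)
w(Z, s) = Z + 3*s/8 (w(Z, s) = 3*s/8 + Z = Z + 3*s/8)
f(g) = g²
f(w(6, -2))*(15*(-19) - 482) = (6 + (3/8)*(-2))²*(15*(-19) - 482) = (6 - ¾)²*(-285 - 482) = (21/4)²*(-767) = (441/16)*(-767) = -338247/16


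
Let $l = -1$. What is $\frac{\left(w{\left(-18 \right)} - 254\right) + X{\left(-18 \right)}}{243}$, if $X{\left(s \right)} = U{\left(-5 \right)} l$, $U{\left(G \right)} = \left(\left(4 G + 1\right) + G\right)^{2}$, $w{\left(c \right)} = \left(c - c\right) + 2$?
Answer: $- \frac{92}{27} \approx -3.4074$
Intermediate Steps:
$w{\left(c \right)} = 2$ ($w{\left(c \right)} = 0 + 2 = 2$)
$U{\left(G \right)} = \left(1 + 5 G\right)^{2}$ ($U{\left(G \right)} = \left(\left(1 + 4 G\right) + G\right)^{2} = \left(1 + 5 G\right)^{2}$)
$X{\left(s \right)} = -576$ ($X{\left(s \right)} = \left(1 + 5 \left(-5\right)\right)^{2} \left(-1\right) = \left(1 - 25\right)^{2} \left(-1\right) = \left(-24\right)^{2} \left(-1\right) = 576 \left(-1\right) = -576$)
$\frac{\left(w{\left(-18 \right)} - 254\right) + X{\left(-18 \right)}}{243} = \frac{\left(2 - 254\right) - 576}{243} = \left(-252 - 576\right) \frac{1}{243} = \left(-828\right) \frac{1}{243} = - \frac{92}{27}$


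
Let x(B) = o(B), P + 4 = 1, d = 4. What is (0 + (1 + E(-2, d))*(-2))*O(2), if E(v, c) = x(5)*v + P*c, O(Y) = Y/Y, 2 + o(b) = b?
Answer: 34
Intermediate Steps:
o(b) = -2 + b
O(Y) = 1
P = -3 (P = -4 + 1 = -3)
x(B) = -2 + B
E(v, c) = -3*c + 3*v (E(v, c) = (-2 + 5)*v - 3*c = 3*v - 3*c = -3*c + 3*v)
(0 + (1 + E(-2, d))*(-2))*O(2) = (0 + (1 + (-3*4 + 3*(-2)))*(-2))*1 = (0 + (1 + (-12 - 6))*(-2))*1 = (0 + (1 - 18)*(-2))*1 = (0 - 17*(-2))*1 = (0 + 34)*1 = 34*1 = 34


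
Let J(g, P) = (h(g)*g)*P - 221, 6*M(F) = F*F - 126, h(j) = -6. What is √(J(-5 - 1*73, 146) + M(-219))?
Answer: √304318/2 ≈ 275.83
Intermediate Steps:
M(F) = -21 + F²/6 (M(F) = (F*F - 126)/6 = (F² - 126)/6 = (-126 + F²)/6 = -21 + F²/6)
J(g, P) = -221 - 6*P*g (J(g, P) = (-6*g)*P - 221 = -6*P*g - 221 = -221 - 6*P*g)
√(J(-5 - 1*73, 146) + M(-219)) = √((-221 - 6*146*(-5 - 1*73)) + (-21 + (⅙)*(-219)²)) = √((-221 - 6*146*(-5 - 73)) + (-21 + (⅙)*47961)) = √((-221 - 6*146*(-78)) + (-21 + 15987/2)) = √((-221 + 68328) + 15945/2) = √(68107 + 15945/2) = √(152159/2) = √304318/2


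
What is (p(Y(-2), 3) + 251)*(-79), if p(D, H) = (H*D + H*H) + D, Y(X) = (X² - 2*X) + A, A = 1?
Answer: -23384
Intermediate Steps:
Y(X) = 1 + X² - 2*X (Y(X) = (X² - 2*X) + 1 = 1 + X² - 2*X)
p(D, H) = D + H² + D*H (p(D, H) = (D*H + H²) + D = (H² + D*H) + D = D + H² + D*H)
(p(Y(-2), 3) + 251)*(-79) = (((1 + (-2)² - 2*(-2)) + 3² + (1 + (-2)² - 2*(-2))*3) + 251)*(-79) = (((1 + 4 + 4) + 9 + (1 + 4 + 4)*3) + 251)*(-79) = ((9 + 9 + 9*3) + 251)*(-79) = ((9 + 9 + 27) + 251)*(-79) = (45 + 251)*(-79) = 296*(-79) = -23384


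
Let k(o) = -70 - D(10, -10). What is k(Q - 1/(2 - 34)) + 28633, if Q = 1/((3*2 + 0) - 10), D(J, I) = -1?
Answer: 28564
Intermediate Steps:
Q = -¼ (Q = 1/((6 + 0) - 10) = 1/(6 - 10) = 1/(-4) = -¼ ≈ -0.25000)
k(o) = -69 (k(o) = -70 - 1*(-1) = -70 + 1 = -69)
k(Q - 1/(2 - 34)) + 28633 = -69 + 28633 = 28564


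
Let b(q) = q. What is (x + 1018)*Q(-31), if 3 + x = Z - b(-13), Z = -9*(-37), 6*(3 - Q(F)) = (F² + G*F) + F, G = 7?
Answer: -945895/6 ≈ -1.5765e+5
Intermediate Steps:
Q(F) = 3 - 4*F/3 - F²/6 (Q(F) = 3 - ((F² + 7*F) + F)/6 = 3 - (F² + 8*F)/6 = 3 + (-4*F/3 - F²/6) = 3 - 4*F/3 - F²/6)
Z = 333
x = 343 (x = -3 + (333 - 1*(-13)) = -3 + (333 + 13) = -3 + 346 = 343)
(x + 1018)*Q(-31) = (343 + 1018)*(3 - 4/3*(-31) - ⅙*(-31)²) = 1361*(3 + 124/3 - ⅙*961) = 1361*(3 + 124/3 - 961/6) = 1361*(-695/6) = -945895/6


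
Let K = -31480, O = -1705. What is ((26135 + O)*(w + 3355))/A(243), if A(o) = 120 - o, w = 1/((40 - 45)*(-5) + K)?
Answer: -515627026264/773793 ≈ -6.6636e+5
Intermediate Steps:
w = -1/31455 (w = 1/((40 - 45)*(-5) - 31480) = 1/(-5*(-5) - 31480) = 1/(25 - 31480) = 1/(-31455) = -1/31455 ≈ -3.1791e-5)
((26135 + O)*(w + 3355))/A(243) = ((26135 - 1705)*(-1/31455 + 3355))/(120 - 1*243) = (24430*(105531524/31455))/(120 - 243) = (515627026264/6291)/(-123) = (515627026264/6291)*(-1/123) = -515627026264/773793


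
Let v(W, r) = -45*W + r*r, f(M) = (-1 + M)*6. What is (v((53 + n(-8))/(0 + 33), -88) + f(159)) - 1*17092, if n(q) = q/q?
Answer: -93210/11 ≈ -8473.6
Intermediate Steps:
n(q) = 1
f(M) = -6 + 6*M
v(W, r) = r² - 45*W (v(W, r) = -45*W + r² = r² - 45*W)
(v((53 + n(-8))/(0 + 33), -88) + f(159)) - 1*17092 = (((-88)² - 45*(53 + 1)/(0 + 33)) + (-6 + 6*159)) - 1*17092 = ((7744 - 2430/33) + (-6 + 954)) - 17092 = ((7744 - 2430/33) + 948) - 17092 = ((7744 - 45*18/11) + 948) - 17092 = ((7744 - 810/11) + 948) - 17092 = (84374/11 + 948) - 17092 = 94802/11 - 17092 = -93210/11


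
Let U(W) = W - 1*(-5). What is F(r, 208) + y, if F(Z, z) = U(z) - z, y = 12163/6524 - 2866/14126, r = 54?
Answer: 43850491/6582716 ≈ 6.6615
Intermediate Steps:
U(W) = 5 + W (U(W) = W + 5 = 5 + W)
y = 10936911/6582716 (y = 12163*(1/6524) - 2866*1/14126 = 12163/6524 - 1433/7063 = 10936911/6582716 ≈ 1.6615)
F(Z, z) = 5 (F(Z, z) = (5 + z) - z = 5)
F(r, 208) + y = 5 + 10936911/6582716 = 43850491/6582716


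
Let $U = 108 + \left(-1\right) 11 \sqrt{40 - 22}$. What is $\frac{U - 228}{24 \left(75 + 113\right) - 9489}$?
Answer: $\frac{40}{1659} + \frac{11 \sqrt{2}}{1659} \approx 0.033488$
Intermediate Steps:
$U = 108 - 33 \sqrt{2}$ ($U = 108 - 11 \sqrt{18} = 108 - 11 \cdot 3 \sqrt{2} = 108 - 33 \sqrt{2} \approx 61.331$)
$\frac{U - 228}{24 \left(75 + 113\right) - 9489} = \frac{\left(108 - 33 \sqrt{2}\right) - 228}{24 \left(75 + 113\right) - 9489} = \frac{-120 - 33 \sqrt{2}}{24 \cdot 188 - 9489} = \frac{-120 - 33 \sqrt{2}}{4512 - 9489} = \frac{-120 - 33 \sqrt{2}}{-4977} = \left(-120 - 33 \sqrt{2}\right) \left(- \frac{1}{4977}\right) = \frac{40}{1659} + \frac{11 \sqrt{2}}{1659}$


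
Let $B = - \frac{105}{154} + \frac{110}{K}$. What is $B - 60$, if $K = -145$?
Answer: $- \frac{39199}{638} \approx -61.44$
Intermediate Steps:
$B = - \frac{919}{638}$ ($B = - \frac{105}{154} + \frac{110}{-145} = \left(-105\right) \frac{1}{154} + 110 \left(- \frac{1}{145}\right) = - \frac{15}{22} - \frac{22}{29} = - \frac{919}{638} \approx -1.4404$)
$B - 60 = - \frac{919}{638} - 60 = - \frac{39199}{638}$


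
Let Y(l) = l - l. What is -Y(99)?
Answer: 0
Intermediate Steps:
Y(l) = 0
-Y(99) = -1*0 = 0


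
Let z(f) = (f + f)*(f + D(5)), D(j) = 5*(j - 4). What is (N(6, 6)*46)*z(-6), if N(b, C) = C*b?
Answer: 19872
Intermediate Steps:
D(j) = -20 + 5*j (D(j) = 5*(-4 + j) = -20 + 5*j)
z(f) = 2*f*(5 + f) (z(f) = (f + f)*(f + (-20 + 5*5)) = (2*f)*(f + (-20 + 25)) = (2*f)*(f + 5) = (2*f)*(5 + f) = 2*f*(5 + f))
(N(6, 6)*46)*z(-6) = ((6*6)*46)*(2*(-6)*(5 - 6)) = (36*46)*(2*(-6)*(-1)) = 1656*12 = 19872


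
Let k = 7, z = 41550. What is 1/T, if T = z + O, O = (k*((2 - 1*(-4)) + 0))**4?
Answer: 1/3153246 ≈ 3.1713e-7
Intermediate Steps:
O = 3111696 (O = (7*((2 - 1*(-4)) + 0))**4 = (7*((2 + 4) + 0))**4 = (7*(6 + 0))**4 = (7*6)**4 = 42**4 = 3111696)
T = 3153246 (T = 41550 + 3111696 = 3153246)
1/T = 1/3153246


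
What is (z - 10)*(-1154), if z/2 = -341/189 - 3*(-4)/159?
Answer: 155563816/10017 ≈ 15530.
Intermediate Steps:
z = -34634/10017 (z = 2*(-341/189 - 3*(-4)/159) = 2*(-341*1/189 + 12*(1/159)) = 2*(-341/189 + 4/53) = 2*(-17317/10017) = -34634/10017 ≈ -3.4575)
(z - 10)*(-1154) = (-34634/10017 - 10)*(-1154) = -134804/10017*(-1154) = 155563816/10017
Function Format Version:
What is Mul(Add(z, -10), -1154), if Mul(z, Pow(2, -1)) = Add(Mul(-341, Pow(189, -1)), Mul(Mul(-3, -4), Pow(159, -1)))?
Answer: Rational(155563816, 10017) ≈ 15530.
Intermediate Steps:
z = Rational(-34634, 10017) (z = Mul(2, Add(Mul(-341, Pow(189, -1)), Mul(Mul(-3, -4), Pow(159, -1)))) = Mul(2, Add(Mul(-341, Rational(1, 189)), Mul(12, Rational(1, 159)))) = Mul(2, Add(Rational(-341, 189), Rational(4, 53))) = Mul(2, Rational(-17317, 10017)) = Rational(-34634, 10017) ≈ -3.4575)
Mul(Add(z, -10), -1154) = Mul(Add(Rational(-34634, 10017), -10), -1154) = Mul(Rational(-134804, 10017), -1154) = Rational(155563816, 10017)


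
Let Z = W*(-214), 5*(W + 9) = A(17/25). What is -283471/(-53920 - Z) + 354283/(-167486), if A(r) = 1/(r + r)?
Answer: 470955844701/158918588642 ≈ 2.9635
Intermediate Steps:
A(r) = 1/(2*r)
W = -301/34 (W = -9 + (1/(2*((17/25))))/5 = -9 + (1/(2*((17*(1/25)))))/5 = -9 + (1/(2*(17/25)))/5 = -9 + ((½)*(25/17))/5 = -9 + (⅕)*(25/34) = -9 + 5/34 = -301/34 ≈ -8.8529)
Z = 32207/17 (Z = -301/34*(-214) = 32207/17 ≈ 1894.5)
-283471/(-53920 - Z) + 354283/(-167486) = -283471/(-53920 - 1*32207/17) + 354283/(-167486) = -283471/(-53920 - 32207/17) + 354283*(-1/167486) = -283471/(-948847/17) - 354283/167486 = -283471*(-17/948847) - 354283/167486 = 4819007/948847 - 354283/167486 = 470955844701/158918588642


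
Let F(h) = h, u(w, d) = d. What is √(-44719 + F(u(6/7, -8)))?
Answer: I*√44727 ≈ 211.49*I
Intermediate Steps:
√(-44719 + F(u(6/7, -8))) = √(-44719 - 8) = √(-44727) = I*√44727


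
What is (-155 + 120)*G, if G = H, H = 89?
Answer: -3115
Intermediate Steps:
G = 89
(-155 + 120)*G = (-155 + 120)*89 = -35*89 = -3115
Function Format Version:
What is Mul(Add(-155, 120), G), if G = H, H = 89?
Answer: -3115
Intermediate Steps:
G = 89
Mul(Add(-155, 120), G) = Mul(Add(-155, 120), 89) = Mul(-35, 89) = -3115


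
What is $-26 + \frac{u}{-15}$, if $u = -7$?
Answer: $- \frac{383}{15} \approx -25.533$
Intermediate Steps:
$-26 + \frac{u}{-15} = -26 + \frac{1}{-15} \left(-7\right) = -26 - - \frac{7}{15} = -26 + \frac{7}{15} = - \frac{383}{15}$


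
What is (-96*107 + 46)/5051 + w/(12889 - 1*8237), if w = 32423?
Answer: 116197221/23497252 ≈ 4.9451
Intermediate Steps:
(-96*107 + 46)/5051 + w/(12889 - 1*8237) = (-96*107 + 46)/5051 + 32423/(12889 - 1*8237) = (-10272 + 46)*(1/5051) + 32423/(12889 - 8237) = -10226*1/5051 + 32423/4652 = -10226/5051 + 32423*(1/4652) = -10226/5051 + 32423/4652 = 116197221/23497252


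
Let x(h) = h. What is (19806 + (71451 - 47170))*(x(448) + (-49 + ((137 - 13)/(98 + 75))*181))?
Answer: 4032681977/173 ≈ 2.3310e+7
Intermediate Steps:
(19806 + (71451 - 47170))*(x(448) + (-49 + ((137 - 13)/(98 + 75))*181)) = (19806 + (71451 - 47170))*(448 + (-49 + ((137 - 13)/(98 + 75))*181)) = (19806 + 24281)*(448 + (-49 + (124/173)*181)) = 44087*(448 + (-49 + (124*(1/173))*181)) = 44087*(448 + (-49 + (124/173)*181)) = 44087*(448 + (-49 + 22444/173)) = 44087*(448 + 13967/173) = 44087*(91471/173) = 4032681977/173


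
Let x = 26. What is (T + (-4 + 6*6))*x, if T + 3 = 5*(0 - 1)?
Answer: 624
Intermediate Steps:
T = -8 (T = -3 + 5*(0 - 1) = -3 + 5*(-1) = -3 - 5 = -8)
(T + (-4 + 6*6))*x = (-8 + (-4 + 6*6))*26 = (-8 + (-4 + 36))*26 = (-8 + 32)*26 = 24*26 = 624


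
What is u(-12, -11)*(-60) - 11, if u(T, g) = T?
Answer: 709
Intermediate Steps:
u(-12, -11)*(-60) - 11 = -12*(-60) - 11 = 720 - 11 = 709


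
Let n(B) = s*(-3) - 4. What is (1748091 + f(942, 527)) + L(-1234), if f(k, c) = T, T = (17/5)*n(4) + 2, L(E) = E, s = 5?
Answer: 8733972/5 ≈ 1.7468e+6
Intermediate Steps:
n(B) = -19 (n(B) = 5*(-3) - 4 = -15 - 4 = -19)
T = -313/5 (T = (17/5)*(-19) + 2 = -323/5 + 2 = -313/5 ≈ -62.600)
f(k, c) = -313/5
(1748091 + f(942, 527)) + L(-1234) = (1748091 - 313/5) - 1234 = 8740142/5 - 1234 = 8733972/5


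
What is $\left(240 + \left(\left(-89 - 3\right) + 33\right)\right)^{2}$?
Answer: $32761$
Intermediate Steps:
$\left(240 + \left(\left(-89 - 3\right) + 33\right)\right)^{2} = \left(240 + \left(-92 + 33\right)\right)^{2} = \left(240 - 59\right)^{2} = 181^{2} = 32761$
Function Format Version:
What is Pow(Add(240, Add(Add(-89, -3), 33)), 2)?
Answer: 32761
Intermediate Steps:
Pow(Add(240, Add(Add(-89, -3), 33)), 2) = Pow(Add(240, Add(-92, 33)), 2) = Pow(Add(240, -59), 2) = Pow(181, 2) = 32761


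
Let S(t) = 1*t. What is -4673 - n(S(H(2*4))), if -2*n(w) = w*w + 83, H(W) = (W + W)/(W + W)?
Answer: -4631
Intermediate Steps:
H(W) = 1 (H(W) = (2*W)/((2*W)) = (2*W)*(1/(2*W)) = 1)
S(t) = t
n(w) = -83/2 - w**2/2 (n(w) = -(w*w + 83)/2 = -(w**2 + 83)/2 = -(83 + w**2)/2 = -83/2 - w**2/2)
-4673 - n(S(H(2*4))) = -4673 - (-83/2 - 1/2*1**2) = -4673 - (-83/2 - 1/2*1) = -4673 - (-83/2 - 1/2) = -4673 - 1*(-42) = -4673 + 42 = -4631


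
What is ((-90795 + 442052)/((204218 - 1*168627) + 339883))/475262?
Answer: 351257/178448524188 ≈ 1.9684e-6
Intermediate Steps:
((-90795 + 442052)/((204218 - 1*168627) + 339883))/475262 = (351257/((204218 - 168627) + 339883))*(1/475262) = (351257/(35591 + 339883))*(1/475262) = (351257/375474)*(1/475262) = 351257/178448524188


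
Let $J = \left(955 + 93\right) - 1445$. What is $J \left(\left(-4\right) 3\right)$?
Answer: $4764$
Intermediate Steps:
$J = -397$ ($J = 1048 - 1445 = -397$)
$J \left(\left(-4\right) 3\right) = - 397 \left(\left(-4\right) 3\right) = \left(-397\right) \left(-12\right) = 4764$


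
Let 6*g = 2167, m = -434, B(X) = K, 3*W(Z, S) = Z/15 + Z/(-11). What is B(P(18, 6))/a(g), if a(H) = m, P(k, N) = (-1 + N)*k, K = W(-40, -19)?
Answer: -16/21483 ≈ -0.00074477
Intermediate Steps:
W(Z, S) = -4*Z/495 (W(Z, S) = (Z/15 + Z/(-11))/3 = (Z*(1/15) + Z*(-1/11))/3 = (Z/15 - Z/11)/3 = (-4*Z/165)/3 = -4*Z/495)
K = 32/99 (K = -4/495*(-40) = 32/99 ≈ 0.32323)
P(k, N) = k*(-1 + N)
B(X) = 32/99
g = 2167/6 (g = (⅙)*2167 = 2167/6 ≈ 361.17)
a(H) = -434
B(P(18, 6))/a(g) = (32/99)/(-434) = (32/99)*(-1/434) = -16/21483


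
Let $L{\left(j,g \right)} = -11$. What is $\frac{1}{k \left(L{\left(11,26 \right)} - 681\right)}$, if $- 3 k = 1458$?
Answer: $\frac{1}{336312} \approx 2.9734 \cdot 10^{-6}$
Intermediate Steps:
$k = -486$ ($k = \left(- \frac{1}{3}\right) 1458 = -486$)
$\frac{1}{k \left(L{\left(11,26 \right)} - 681\right)} = \frac{1}{\left(-486\right) \left(-11 - 681\right)} = \frac{1}{\left(-486\right) \left(-692\right)} = \frac{1}{336312}$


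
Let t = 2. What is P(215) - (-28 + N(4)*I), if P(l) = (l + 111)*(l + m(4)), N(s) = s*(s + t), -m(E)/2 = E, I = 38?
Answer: 66598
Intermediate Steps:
m(E) = -2*E
N(s) = s*(2 + s) (N(s) = s*(s + 2) = s*(2 + s))
P(l) = (-8 + l)*(111 + l) (P(l) = (l + 111)*(l - 2*4) = (111 + l)*(l - 8) = (111 + l)*(-8 + l) = (-8 + l)*(111 + l))
P(215) - (-28 + N(4)*I) = (-888 + 215² + 103*215) - (-28 + (4*(2 + 4))*38) = (-888 + 46225 + 22145) - (-28 + (4*6)*38) = 67482 - (-28 + 24*38) = 67482 - (-28 + 912) = 67482 - 1*884 = 67482 - 884 = 66598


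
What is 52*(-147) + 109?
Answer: -7535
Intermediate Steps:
52*(-147) + 109 = -7644 + 109 = -7535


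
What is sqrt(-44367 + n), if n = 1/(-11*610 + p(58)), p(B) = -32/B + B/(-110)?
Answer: 8*I*sqrt(79430293605255378)/10704171 ≈ 210.63*I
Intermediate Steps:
p(B) = -32/B - B/110 (p(B) = -32/B + B*(-1/110) = -32/B - B/110)
n = -1595/10704171 (n = 1/(-11*610 + (-32/58 - 1/110*58)) = 1/(-6710 + (-32*1/58 - 29/55)) = 1/(-6710 + (-16/29 - 29/55)) = 1/(-6710 - 1721/1595) = 1/(-10704171/1595) = -1595/10704171 ≈ -0.00014901)
sqrt(-44367 + n) = sqrt(-44367 - 1595/10704171) = sqrt(-474911956352/10704171) = 8*I*sqrt(79430293605255378)/10704171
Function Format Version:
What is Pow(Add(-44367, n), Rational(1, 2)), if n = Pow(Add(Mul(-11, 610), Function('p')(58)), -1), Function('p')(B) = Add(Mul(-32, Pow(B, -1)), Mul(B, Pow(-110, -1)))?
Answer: Mul(Rational(8, 10704171), I, Pow(79430293605255378, Rational(1, 2))) ≈ Mul(210.63, I)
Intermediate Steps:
Function('p')(B) = Add(Mul(-32, Pow(B, -1)), Mul(Rational(-1, 110), B)) (Function('p')(B) = Add(Mul(-32, Pow(B, -1)), Mul(B, Rational(-1, 110))) = Add(Mul(-32, Pow(B, -1)), Mul(Rational(-1, 110), B)))
n = Rational(-1595, 10704171) (n = Pow(Add(Mul(-11, 610), Add(Mul(-32, Pow(58, -1)), Mul(Rational(-1, 110), 58))), -1) = Pow(Add(-6710, Add(Mul(-32, Rational(1, 58)), Rational(-29, 55))), -1) = Pow(Add(-6710, Add(Rational(-16, 29), Rational(-29, 55))), -1) = Pow(Add(-6710, Rational(-1721, 1595)), -1) = Pow(Rational(-10704171, 1595), -1) = Rational(-1595, 10704171) ≈ -0.00014901)
Pow(Add(-44367, n), Rational(1, 2)) = Pow(Add(-44367, Rational(-1595, 10704171)), Rational(1, 2)) = Pow(Rational(-474911956352, 10704171), Rational(1, 2)) = Mul(Rational(8, 10704171), I, Pow(79430293605255378, Rational(1, 2)))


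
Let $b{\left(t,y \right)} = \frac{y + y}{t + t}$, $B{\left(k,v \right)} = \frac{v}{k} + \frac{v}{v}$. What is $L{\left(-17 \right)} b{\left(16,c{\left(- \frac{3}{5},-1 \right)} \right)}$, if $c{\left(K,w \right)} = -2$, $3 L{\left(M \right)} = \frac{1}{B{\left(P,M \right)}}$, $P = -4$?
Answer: $- \frac{1}{126} \approx -0.0079365$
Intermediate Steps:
$B{\left(k,v \right)} = 1 + \frac{v}{k}$ ($B{\left(k,v \right)} = \frac{v}{k} + 1 = 1 + \frac{v}{k}$)
$L{\left(M \right)} = \frac{1}{3 \left(1 - \frac{M}{4}\right)}$ ($L{\left(M \right)} = \frac{1}{3 \frac{-4 + M}{-4}} = \frac{1}{3 \left(- \frac{-4 + M}{4}\right)} = \frac{1}{3 \left(1 - \frac{M}{4}\right)}$)
$b{\left(t,y \right)} = \frac{y}{t}$ ($b{\left(t,y \right)} = \frac{2 y}{2 t} = 2 y \frac{1}{2 t} = \frac{y}{t}$)
$L{\left(-17 \right)} b{\left(16,c{\left(- \frac{3}{5},-1 \right)} \right)} = \frac{4}{3 \left(4 - -17\right)} \left(- \frac{2}{16}\right) = \frac{4}{3 \left(4 + 17\right)} \left(\left(-2\right) \frac{1}{16}\right) = \frac{4}{3 \cdot 21} \left(- \frac{1}{8}\right) = \frac{4}{3} \cdot \frac{1}{21} \left(- \frac{1}{8}\right) = \frac{4}{63} \left(- \frac{1}{8}\right) = - \frac{1}{126}$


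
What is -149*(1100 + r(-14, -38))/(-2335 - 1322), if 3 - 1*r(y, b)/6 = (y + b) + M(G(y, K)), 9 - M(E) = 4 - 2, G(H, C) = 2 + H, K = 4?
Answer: 206812/3657 ≈ 56.552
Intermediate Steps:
M(E) = 7 (M(E) = 9 - (4 - 2) = 9 - 1*2 = 9 - 2 = 7)
r(y, b) = -24 - 6*b - 6*y (r(y, b) = 18 - 6*((y + b) + 7) = 18 - 6*((b + y) + 7) = 18 - 6*(7 + b + y) = 18 + (-42 - 6*b - 6*y) = -24 - 6*b - 6*y)
-149*(1100 + r(-14, -38))/(-2335 - 1322) = -149*(1100 + (-24 - 6*(-38) - 6*(-14)))/(-2335 - 1322) = -149*(1100 + (-24 + 228 + 84))/(-3657) = -149*(1100 + 288)*(-1)/3657 = -206812*(-1)/3657 = -149*(-1388/3657) = 206812/3657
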